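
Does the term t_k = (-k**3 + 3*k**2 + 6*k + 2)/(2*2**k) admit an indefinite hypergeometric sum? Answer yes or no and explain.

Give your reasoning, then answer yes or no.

Yes. s_k = (k**3 - 3*k - 4)/2**k.

r(k) = (k**3 - 9*k - 10)/(2*(k**3 - 3*k**2 - 6*k - 2)) after simplifying.
Factor: A=1/2; B=1; C=k**3 - 3*k**2 - 6*k - 2.
f must satisfy (1/2)·f(k+1) − (1)·f(k) = k**3 - 3*k**2 - 6*k - 2.
Degrees (0,0,3) ⇒ d ≤ 3.
Match coefficients ⇒ f(k) = -2*(k**3 - 3*k - 4).
Certificate R = B(k−1)f/C = -2*(k**3 - 3*k - 4)/((k + 1)*(k**2 - 4*k - 2)) gives s_k = (k**3 - 3*k - 4)/2**k.
Δs = (-k**3 + 3*k**2 + 6*k + 2)/(2*2**k), as required.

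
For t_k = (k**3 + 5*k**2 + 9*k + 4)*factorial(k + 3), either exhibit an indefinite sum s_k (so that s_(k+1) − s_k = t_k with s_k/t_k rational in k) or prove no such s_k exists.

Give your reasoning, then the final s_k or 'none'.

s_k = k**2*factorial(k + 3)

Compute t_(k+1)/t_k: get (k**4 + 12*k**3 + 54*k**2 + 107*k + 76)/(k**3 + 5*k**2 + 9*k + 4).
Gosper form: A/B · C(k+1)/C(k) with A=k + 4, B=1, C=k**3 + 5*k**2 + 9*k + 4.
Set up (k + 4)·f(k+1) − (1)·f(k) − (k**3 + 5*k**2 + 9*k + 4) = 0.
d = 2 from the (1,0,3) case.
A polynomial solution: f(k) = k**2.
Get s_k = R·t_k = k**2*factorial(k + 3) with R(k) = B(k−1)f(k)/C(k) = k**2/(k**3 + 5*k**2 + 9*k + 4).
Δs = (k**3 + 5*k**2 + 9*k + 4)*factorial(k + 3), as required.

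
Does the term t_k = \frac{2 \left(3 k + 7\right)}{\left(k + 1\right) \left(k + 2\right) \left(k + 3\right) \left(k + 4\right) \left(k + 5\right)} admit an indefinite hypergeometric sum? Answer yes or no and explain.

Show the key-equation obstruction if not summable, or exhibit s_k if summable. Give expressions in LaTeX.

The ratio is (k + 1)*(3*k + 10)/((k + 6)*(3*k + 7)).
Take A(k)=k + 1, B(k)=k + 6, C(k)=k + 7/3.
Key eq: (k + 1)·f(k+1) = (k + 5)·f(k) + (k + 7/3).
Degrees (1,1,1) ⇒ d ≤ 4.
A polynomial solution: f(k) = k*(k + 2)*(k**2 + 8*k + 19)/36.
Certificate R = B(k−1)f/C = k*(k + 2)*(k + 5)*(k**2 + 8*k + 19)/(12*(3*k + 7)) gives s_k = k*(k**2 + 8*k + 19)/(6*(k**3 + 8*k**2 + 19*k + 12)).
Δs = 2*(3*k + 7)/(k**5 + 15*k**4 + 85*k**3 + 225*k**2 + 274*k + 120), as required.

Yes. s_k = \frac{k \left(k^{2} + 8 k + 19\right)}{6 \left(k^{3} + 8 k^{2} + 19 k + 12\right)}.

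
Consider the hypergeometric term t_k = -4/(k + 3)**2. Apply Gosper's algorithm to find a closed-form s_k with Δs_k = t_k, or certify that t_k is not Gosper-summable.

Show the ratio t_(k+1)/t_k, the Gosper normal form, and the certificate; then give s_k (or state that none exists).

no hypergeometric antidifference exists

Compute t_(k+1)/t_k: get (k + 3)**2/(k + 4)**2.
Take A(k)=k**2 + 6*k + 9, B(k)=k**2 + 8*k + 16, C(k)=1.
Set up (k**2 + 6*k + 9)·f(k+1) − (k**2 + 6*k + 9)·f(k) − (1) = 0.
d = 0 from the (2,2,0) case.
Write f(k) = c0. Then LHS − RHS = -1, requiring -1 = 0: contradictory. No certificate.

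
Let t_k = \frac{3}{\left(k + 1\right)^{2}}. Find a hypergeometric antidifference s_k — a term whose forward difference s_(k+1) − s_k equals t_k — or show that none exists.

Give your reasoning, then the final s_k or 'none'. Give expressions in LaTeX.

not Gosper-summable; s_k does not exist

r(k) = (k + 1)**2/(k + 2)**2 after simplifying.
Factor: A=k**2 + 2*k + 1; B=k**2 + 4*k + 4; C=1.
f must satisfy (k**2 + 2*k + 1)·f(k+1) − (k**2 + 2*k + 1)·f(k) = 1.
deg f ≤ 0 (via 2,2,0).
f = c0 ⇒ A·f(k+1) − B(k−1)·f(k) − C = -1. The system {-1 = 0} is inconsistent; no antidifference.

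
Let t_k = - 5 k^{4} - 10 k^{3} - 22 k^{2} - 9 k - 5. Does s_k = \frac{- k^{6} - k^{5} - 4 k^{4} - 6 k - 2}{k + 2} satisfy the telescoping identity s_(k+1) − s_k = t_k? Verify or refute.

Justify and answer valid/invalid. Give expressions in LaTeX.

Invalid: residual \frac{4 k^{5} + 20 k^{4} + 38 k^{3} + 57 k^{2} + 19 k + 8}{k^{2} + 5 k + 6} ≠ 0.

s_(k+1) = (-6*k - (k + 1)**6 - (k + 1)**5 - 4*(k + 1)**4 - 8)/(k + 3)
s_(k+1) − s_k = (-5*k**6 - 31*k**5 - 82*k**4 - 141*k**3 - 125*k**2 - 60*k - 22)/(k**2 + 5*k + 6)
(s_(k+1) − s_k) − t_k = (4*k**5 + 20*k**4 + 38*k**3 + 57*k**2 + 19*k + 8)/(k**2 + 5*k + 6)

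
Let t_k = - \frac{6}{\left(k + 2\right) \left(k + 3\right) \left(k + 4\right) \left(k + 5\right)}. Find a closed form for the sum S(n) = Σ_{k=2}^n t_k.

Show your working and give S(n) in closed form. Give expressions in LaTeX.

S(n) = \frac{- n^{3} - 12 n^{2} - 47 n + 60}{60 \left(n^{3} + 12 n^{2} + 47 n + 60\right)}

t_(k+1)/t_k = (k + 2)/(k + 6).
Gosper form: A/B · C(k+1)/C(k) with A=k + 2, B=k + 6, C=1.
Set up (k + 2)·f(k+1) − (k + 5)·f(k) − (1) = 0.
deg f ≤ 3 (via 1,1,0).
Solving with deg f ≤ 3: f(k) = k*(k**2 + 9*k + 26)/72.
Then R = B(k−1)f/C = k*(k + 5)*(k**2 + 9*k + 26)/72, so s_k = R(k)·t_k = k*(-k**2 - 9*k - 26)/(12*(k + 2)*(k + 3)*(k + 4)).
Δs = -6/(k**4 + 14*k**3 + 71*k**2 + 154*k + 120), as required.
Σ_(k=2)^n t_k = s_(n+1) − s_(2) = ((-n**3 - 12*n**2 - 47*n - 36)/(12*(n**3 + 12*n**2 + 47*n + 60))) − (-1/15), i.e. (-n**3 - 12*n**2 - 47*n + 60)/(60*(n**3 + 12*n**2 + 47*n + 60)).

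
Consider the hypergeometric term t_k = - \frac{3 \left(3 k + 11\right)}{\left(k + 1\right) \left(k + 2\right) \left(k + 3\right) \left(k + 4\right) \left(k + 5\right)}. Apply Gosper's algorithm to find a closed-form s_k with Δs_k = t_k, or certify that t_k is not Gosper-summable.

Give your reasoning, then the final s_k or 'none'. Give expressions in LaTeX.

s_k = \frac{3 k \left(- k^{2} - 7 k - 14\right)}{8 \left(k^{3} + 7 k^{2} + 14 k + 8\right)}

r(k) = (k + 1)*(3*k + 14)/((k + 6)*(3*k + 11)) after simplifying.
Gosper form: A/B · C(k+1)/C(k) with A=k + 1, B=k + 6, C=k + 11/3.
Need (k + 1)·f(k+1) − (k + 5)·f(k) = k + 11/3.
d = 4 from the (1,1,1) case.
Solving with deg f ≤ 4: f(k) = k*(k + 3)*(k**2 + 7*k + 14)/24.
So s_k = (B(k−1)f/C)·t_k = (k*(k + 3)*(k + 5)*(k**2 + 7*k + 14)/(8*(3*k + 11)))·t_k = 3*k*(-k**2 - 7*k - 14)/(8*(k**3 + 7*k**2 + 14*k + 8)).
Verify: 3*(-3*k - 11)/(k**5 + 15*k**4 + 85*k**3 + 225*k**2 + 274*k + 120) matches t_k.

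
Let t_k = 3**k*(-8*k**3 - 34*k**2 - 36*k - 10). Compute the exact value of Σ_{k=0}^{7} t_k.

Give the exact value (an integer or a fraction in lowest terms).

Σ = -13148248

Compute t_(k+1)/t_k: get 3*(4*k**3 + 29*k**2 + 64*k + 44)/(4*k**3 + 17*k**2 + 18*k + 5).
Gosper form: A/B · C(k+1)/C(k) with A=3, B=1, C=k**3 + 17*k**2/4 + 9*k/2 + 5/4.
Need (3)·f(k+1) − (1)·f(k) = k**3 + 17*k**2/4 + 9*k/2 + 5/4.
Bound: deg f ≤ 3.
Match coefficients ⇒ f(k) = (4*k**3 - k**2 + 3*k - 4)/8.
Then R = B(k−1)f/C = (4*k**3 - k**2 + 3*k - 4)/(2*(k + 1)*(4*k**2 + 13*k + 5)), so s_k = R(k)·t_k = 3**k*(-4*k**3 + k**2 - 3*k + 4).
Check: Δs_k = 3**k*(-8*k**3 - 34*k**2 - 36*k - 10). ✓
Evaluate s at k=8 and k=0: -13148244 and 4; difference -13148248.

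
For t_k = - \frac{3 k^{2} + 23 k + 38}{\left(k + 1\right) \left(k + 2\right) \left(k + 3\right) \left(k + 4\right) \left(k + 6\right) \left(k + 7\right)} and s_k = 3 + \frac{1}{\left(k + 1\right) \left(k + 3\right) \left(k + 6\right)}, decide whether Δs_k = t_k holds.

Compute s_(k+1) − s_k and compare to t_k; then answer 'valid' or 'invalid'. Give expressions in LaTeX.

Valid: the claim telescopes to t_k.

s_(k+1) = 3 + 1/((k + 2)*(k + 4)*(k + 7))
s_(k+1) − s_k = 1/((k + 2)*(k + 4)*(k + 7)) - 1/((k + 1)*(k + 3)*(k + 6))
(s_(k+1) − s_k) − t_k = 0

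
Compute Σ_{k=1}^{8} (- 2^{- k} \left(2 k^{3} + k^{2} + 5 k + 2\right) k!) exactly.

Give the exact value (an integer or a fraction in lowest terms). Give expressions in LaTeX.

Σ = -215460

Compute t_(k+1)/t_k: get (k + 1)*(5*k + 2*(k + 1)**3 + (k + 1)**2 + 7)/(2*(2*k**3 + k**2 + 5*k + 2)).
So A=k/2 + 1/2 and B=1, with C=k**3 + k**2/2 + 5*k/2 + 1.
f must satisfy (k/2 + 1/2)·f(k+1) − (1)·f(k) = k**3 + k**2/2 + 5*k/2 + 1.
Bound: deg f ≤ 2.
Solve for f: f(k) = (k - 1)*(2*k + 1) (degree 2 ≤ 2).
R(k) = B(k−1)·f(k)/C(k) = 2*(k - 1)*(2*k + 1)/(2*k**3 + k**2 + 5*k + 2); s_k = R·t_k = -2**(1 - k)*(k - 1)*(2*k + 1)*factorial(k).
Check: Δs_k = -(2*k**3 + k**2 + 5*k + 2)*factorial(k)/2**k. ✓
Sum = s_(9) − s_(1); s_(9) = -215460, s_(1) = 0 ⇒ -215460.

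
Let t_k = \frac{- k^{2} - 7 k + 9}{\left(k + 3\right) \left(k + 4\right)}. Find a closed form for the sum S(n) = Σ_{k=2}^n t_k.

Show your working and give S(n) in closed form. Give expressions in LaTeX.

Step 1: r(k) = (k + 3)*(7*k + (k + 1)**2 - 2)/((k + 5)*(k**2 + 7*k - 9)).
So A=k + 3 and B=k + 5, with C=k**2 + 7*k - 9.
f must satisfy (k + 3)·f(k+1) − (k + 4)·f(k) = k**2 + 7*k - 9.
deg f ≤ 2 (via 1,1,2).
Coefficient equations give f(k) = k*(k - 4).
Get s_k = R·t_k = k*(4 - k)/(k + 3) with R(k) = B(k−1)f(k)/C(k) = k*(k - 4)*(k + 4)/(k**2 + 7*k - 9).
Check: Δs_k = (-k**2 - 7*k + 9)/(k**2 + 7*k + 12). ✓
Telescope: S(n) = s_(n+1) − s_(2) = (-n**2 + 2*n + 3)/(n + 4) − (4/5) = (-5*n**2 + 6*n - 1)/(5*(n + 4)).

S(n) = \frac{- 5 n^{2} + 6 n - 1}{5 \left(n + 4\right)}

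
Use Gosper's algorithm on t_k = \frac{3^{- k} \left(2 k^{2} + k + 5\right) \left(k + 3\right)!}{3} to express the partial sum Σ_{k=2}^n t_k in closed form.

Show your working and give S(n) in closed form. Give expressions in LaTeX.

S(n) = - \frac{40}{3} + \frac{2 \cdot 3^{- n} n \left(n + 4\right)!}{3} - \frac{3^{- n} \left(n + 4\right)!}{3}

Ratio r(k) = (k + 4)*(k + 2*(k + 1)**2 + 6)/(3*(2*k**2 + k + 5)).
Factor: A=k/3 + 4/3; B=1; C=k**2 + k/2 + 5/2.
Key eq: (k/3 + 4/3)·f(k+1) = (1)·f(k) + (k**2 + k/2 + 5/2).
Degrees (1,0,2) ⇒ d ≤ 1.
Solve for f: f(k) = 3*(2*k - 3)/2 (degree 1 ≤ 1).
R(k) = B(k−1)·f(k)/C(k) = 3*(2*k - 3)/(2*k**2 + k + 5); s_k = R·t_k = (2*k - 3)*factorial(k + 3)/3**k.
Δs = (2*k**2 + k + 5)*factorial(k + 3)/(3*3**k), as required.
Evaluate: s_(n+1) = 3**(-n - 1)*(2*n - 1)*factorial(n + 4); subtract s_(2) = 40/3 ⇒ S(n) = -40/3 + 2*n*factorial(n + 4)/(3*3**n) - factorial(n + 4)/(3*3**n).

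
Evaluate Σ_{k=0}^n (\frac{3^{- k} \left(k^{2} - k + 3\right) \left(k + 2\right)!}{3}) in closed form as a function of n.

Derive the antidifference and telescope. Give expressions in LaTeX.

S(n) = 4 + \frac{3^{- n} n \left(n + 3\right)!}{3} - \frac{3^{- n} \left(n + 3\right)!}{3}

Step 1: r(k) = (k + 3)*(-k + (k + 1)**2 + 2)/(3*(k**2 - k + 3)).
So A=k/3 + 1 and B=1, with C=k**2 - k + 3.
Need (k/3 + 1)·f(k+1) − (1)·f(k) = k**2 - k + 3.
Degrees (1,0,2) ⇒ d ≤ 1.
Solve for f: f(k) = 3*(k - 2) (degree 1 ≤ 1).
So s_k = (B(k−1)f/C)·t_k = (3*(k - 2)/(k**2 - k + 3))·t_k = (k - 2)*factorial(k + 2)/3**k.
Check: Δs_k = (k**2 - k + 3)*factorial(k + 2)/(3*3**k). ✓
Telescope: S(n) = s_(n+1) − s_(0) = 3**(-n - 1)*(n - 1)*factorial(n + 3) − (-4) = 4 + n*factorial(n + 3)/(3*3**n) - factorial(n + 3)/(3*3**n).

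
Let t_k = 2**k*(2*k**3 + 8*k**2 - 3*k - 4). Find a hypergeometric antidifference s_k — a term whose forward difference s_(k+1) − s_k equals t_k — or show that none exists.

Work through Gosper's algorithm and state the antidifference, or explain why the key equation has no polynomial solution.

t_(k+1)/t_k = 2*(2*k**3 + 14*k**2 + 19*k + 3)/(2*k**3 + 8*k**2 - 3*k - 4).
Factor: A=2; B=1; C=k**3 + 4*k**2 - 3*k/2 - 2.
Need (2)·f(k+1) − (1)·f(k) = k**3 + 4*k**2 - 3*k/2 - 2.
d = 3 from the (0,0,3) case.
Solve for f: f(k) = (k - 2)*(2*k**2 + 1)/2 (degree 3 ≤ 3).
Get s_k = R·t_k = 2**k*(2*k**3 - 4*k**2 + k - 2) with R(k) = B(k−1)f(k)/C(k) = (k - 2)*(2*k**2 + 1)/(2*k**3 + 8*k**2 - 3*k - 4).
s_(k+1) − s_k = 2**k*(2*k**3 + 8*k**2 - 3*k - 4) = t_k.

s_k = 2**k*(2*k**3 - 4*k**2 + k - 2)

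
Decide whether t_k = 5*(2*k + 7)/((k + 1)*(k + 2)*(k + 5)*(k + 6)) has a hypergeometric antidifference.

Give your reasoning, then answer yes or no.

Ratio r(k) = (k + 1)*(k + 5)*(2*k + 9)/((k + 3)*(k + 7)*(2*k + 7)).
Gosper form: A/B · C(k+1)/C(k) with A=k + 1, B=k + 7, C=k**3 + 21*k**2/2 + 73*k/2 + 42.
Need (k + 1)·f(k+1) − (k + 6)·f(k) = k**3 + 21*k**2/2 + 73*k/2 + 42.
Bound: deg f ≤ 5.
Solve for f: f(k) = k*(k + 2)*(k + 3)*(k + 4)*(k + 6)/10 (degree 5 ≤ 5).
R(k) = B(k−1)·f(k)/C(k) = k*(k + 2)*(k + 6)**2/(5*(2*k + 7)); s_k = R·t_k = k*(k + 6)/(k**2 + 6*k + 5).
s_(k+1) − s_k = 5*(2*k + 7)/(k**4 + 14*k**3 + 65*k**2 + 112*k + 60) = t_k.

Yes. s_k = k*(k + 6)/(k**2 + 6*k + 5).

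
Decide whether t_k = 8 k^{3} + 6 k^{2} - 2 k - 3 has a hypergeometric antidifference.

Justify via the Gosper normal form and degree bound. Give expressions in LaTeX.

Yes. s_k = k \left(2 k^{3} - 2 k^{2} - 2 k - 1\right).

t_(k+1)/t_k = (8*k**3 + 30*k**2 + 34*k + 9)/(8*k**3 + 6*k**2 - 2*k - 3).
Factor: A=1; B=1; C=k**3 + 3*k**2/4 - k/4 - 3/8.
Set up (1)·f(k+1) − (1)·f(k) − (k**3 + 3*k**2/4 - k/4 - 3/8) = 0.
deg f ≤ 4 (via 0,0,3).
Match coefficients ⇒ f(k) = k*(2*k**3 - 2*k**2 - 2*k - 1)/8.
Then R = B(k−1)f/C = k*(2*k**3 - 2*k**2 - 2*k - 1)/(8*k**3 + 6*k**2 - 2*k - 3), so s_k = R(k)·t_k = k*(2*k**3 - 2*k**2 - 2*k - 1).
Verify: 8*k**3 + 6*k**2 - 2*k - 3 matches t_k.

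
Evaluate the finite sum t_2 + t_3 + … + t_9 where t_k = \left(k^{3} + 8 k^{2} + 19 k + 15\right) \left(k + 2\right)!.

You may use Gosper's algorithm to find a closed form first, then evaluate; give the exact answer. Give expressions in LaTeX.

Ratio r(k) = (k**4 + 14*k**3 + 71*k**2 + 157*k + 129)/(k**3 + 8*k**2 + 19*k + 15).
Gosper form: A/B · C(k+1)/C(k) with A=k + 3, B=1, C=k**3 + 8*k**2 + 19*k + 15.
Set up (k + 3)·f(k+1) − (1)·f(k) − (k**3 + 8*k**2 + 19*k + 15) = 0.
deg f ≤ 2 (via 1,0,3).
Match coefficients ⇒ f(k) = k*(k + 4).
Then R = B(k−1)f/C = k*(k + 4)/(k**3 + 8*k**2 + 19*k + 15), so s_k = R(k)·t_k = k*(k + 4)*factorial(k + 2).
s_(k+1) − s_k = (k**3 + 8*k**2 + 19*k + 15)*factorial(k + 2) = t_k.
Σ_(k=2)^(9) t_k = s_(10) − s_(2) = 67060224000 − (288) = 67060223712.

Σ = 67060223712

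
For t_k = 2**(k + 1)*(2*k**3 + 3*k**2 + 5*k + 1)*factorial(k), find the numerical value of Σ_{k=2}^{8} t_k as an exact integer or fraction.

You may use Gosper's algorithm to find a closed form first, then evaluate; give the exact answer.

Step 1: r(k) = 2*(2*k**4 + 11*k**3 + 26*k**2 + 28*k + 11)/(2*k**3 + 3*k**2 + 5*k + 1).
Gosper form: A/B · C(k+1)/C(k) with A=2*k + 2, B=1, C=k**3 + 3*k**2/2 + 5*k/2 + 1/2.
f must satisfy (2*k + 2)·f(k+1) − (1)·f(k) = k**3 + 3*k**2/2 + 5*k/2 + 1/2.
From deg A=1, deg B=0, deg C=3: d=2.
Match coefficients ⇒ f(k) = (k**2 - k + 1)/2.
R(k) = B(k−1)·f(k)/C(k) = (k**2 - k + 1)/(2*k**3 + 3*k**2 + 5*k + 1); s_k = R·t_k = 2**(k + 1)*(k**2 - k + 1)*factorial(k).
Check: Δs_k = 2**(k + 1)*(2*k**3 + 3*k**2 + 5*k + 1)*factorial(k). ✓
Telescoping: Σ = s_(9) − s_(2) = 27126005760 − (48) = 27126005712.

Σ = 27126005712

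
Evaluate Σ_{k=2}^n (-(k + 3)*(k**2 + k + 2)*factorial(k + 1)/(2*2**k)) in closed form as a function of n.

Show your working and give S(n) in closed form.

Compute t_(k+1)/t_k: get (k + 2)*(k + 4)*(k + (k + 1)**2 + 3)/(2*(k + 3)*(k**2 + k + 2)).
Gosper form: A/B · C(k+1)/C(k) with A=k/2 + 1, B=1, C=k**3 + 4*k**2 + 5*k + 6.
Set up (k/2 + 1)·f(k+1) − (1)·f(k) − (k**3 + 4*k**2 + 5*k + 6) = 0.
Degrees (1,0,3) ⇒ d ≤ 2.
Match coefficients ⇒ f(k) = 2*(k**2 + 2*k - 2).
R(k) = B(k−1)·f(k)/C(k) = 2*(k**2 + 2*k - 2)/((k + 3)*(k**2 + k + 2)); s_k = R·t_k = -(k**2 + 2*k - 2)*factorial(k + 1)/2**k.
Check: Δs_k = -(k + 3)*(k**2 + k + 2)*factorial(k + 1)/(2*2**k). ✓
Telescope: S(n) = s_(n+1) − s_(2) = -2**(-n - 1)*(n**2 + 4*n + 1)*factorial(n + 2) − (-9) = (18*2**n - n**4*factorial(n) - 7*n**3*factorial(n) - 15*n**2*factorial(n) - 11*n*factorial(n) - 2*factorial(n))/(2*2**n).

S(n) = (18*2**n - n**4*factorial(n) - 7*n**3*factorial(n) - 15*n**2*factorial(n) - 11*n*factorial(n) - 2*factorial(n))/(2*2**n)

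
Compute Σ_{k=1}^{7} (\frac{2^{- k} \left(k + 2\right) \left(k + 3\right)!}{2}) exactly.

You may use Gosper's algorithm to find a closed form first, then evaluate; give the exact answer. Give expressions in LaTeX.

Σ = 155913

r(k) = (k + 3)*(k + 4)/(2*(k + 2)) after simplifying.
Factor: A=k/2 + 2; B=1; C=k + 2.
Key eq: (k/2 + 2)·f(k+1) = (1)·f(k) + (k + 2).
Degrees (1,0,1) ⇒ d ≤ 0.
Match coefficients ⇒ f(k) = 2.
R(k) = B(k−1)·f(k)/C(k) = 2/(k + 2); s_k = R·t_k = factorial(k + 3)/2**k.
Δs = (k + 2)*factorial(k + 3)/(2*2**k), as required.
Sum = s_(8) − s_(1); s_(8) = 155925, s_(1) = 12 ⇒ 155913.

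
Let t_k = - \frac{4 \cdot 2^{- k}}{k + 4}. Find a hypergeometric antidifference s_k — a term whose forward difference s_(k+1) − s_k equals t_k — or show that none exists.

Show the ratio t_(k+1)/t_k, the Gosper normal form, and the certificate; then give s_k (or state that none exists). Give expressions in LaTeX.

Ratio r(k) = (k + 4)/(2*(k + 5)).
So A=k/2 + 2 and B=k + 5, with C=1.
Need (k/2 + 2)·f(k+1) − (k + 4)·f(k) = 1.
Degrees (1,1,0) ⇒ d ≤ -1.
d = -1 < 0 ⇒ no nonzero polynomial f; not summable.

none (Gosper's algorithm certifies no s_k)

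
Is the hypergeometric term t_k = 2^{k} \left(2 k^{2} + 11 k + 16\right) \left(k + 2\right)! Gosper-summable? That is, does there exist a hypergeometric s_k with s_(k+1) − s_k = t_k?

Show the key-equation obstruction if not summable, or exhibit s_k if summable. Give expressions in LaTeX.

Yes. s_k = 2^{k} \left(k + 2\right) \left(k + 2\right)!.

Ratio r(k) = 2*(2*k**3 + 21*k**2 + 74*k + 87)/(2*k**2 + 11*k + 16).
Normal form (A,B,C) = (2*k + 6, 1, k**2 + 11*k/2 + 8).
f must satisfy (2*k + 6)·f(k+1) − (1)·f(k) = k**2 + 11*k/2 + 8.
d = 1 from the (1,0,2) case.
Coefficient equations give f(k) = (k + 2)/2.
Get s_k = R·t_k = 2**k*(k + 2)*factorial(k + 2) with R(k) = B(k−1)f(k)/C(k) = (k + 2)/(2*k**2 + 11*k + 16).
Check: Δs_k = 2**k*(2*k**2 + 11*k + 16)*factorial(k + 2). ✓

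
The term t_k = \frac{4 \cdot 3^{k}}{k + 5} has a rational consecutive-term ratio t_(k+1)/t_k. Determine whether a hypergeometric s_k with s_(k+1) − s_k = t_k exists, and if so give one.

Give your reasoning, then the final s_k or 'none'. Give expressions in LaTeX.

no hypergeometric antidifference exists

t_(k+1)/t_k = 3*(k + 5)/(k + 6).
Factor: A=3*k + 15; B=k + 6; C=1.
Need (3*k + 15)·f(k+1) − (k + 5)·f(k) = 1.
d = -1 from the (1,1,0) case.
Bound -1 < 0, so the key equation has no polynomial solution.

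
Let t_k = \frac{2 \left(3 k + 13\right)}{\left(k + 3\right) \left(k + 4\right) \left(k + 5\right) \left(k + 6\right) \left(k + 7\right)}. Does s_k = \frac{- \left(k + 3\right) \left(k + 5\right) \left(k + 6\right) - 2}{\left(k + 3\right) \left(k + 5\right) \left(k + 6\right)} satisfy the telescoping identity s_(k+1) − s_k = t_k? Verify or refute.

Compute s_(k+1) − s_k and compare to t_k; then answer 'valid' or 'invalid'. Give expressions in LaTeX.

s_(k+1) = (-(k + 4)*(k + 6)*(k + 7) - 2)/((k + 4)*(k + 6)*(k + 7))
s_(k+1) − s_k = 2*(3*k + 13)/(k**5 + 25*k**4 + 245*k**3 + 1175*k**2 + 2754*k + 2520)
(s_(k+1) − s_k) − t_k = 0

Valid: the claim telescopes to t_k.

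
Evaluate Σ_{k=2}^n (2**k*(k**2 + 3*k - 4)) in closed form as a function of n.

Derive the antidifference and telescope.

Ratio r(k) = 2*k*(k + 5)/(k**2 + 3*k - 4).
Take A(k)=2, B(k)=1, C(k)=k**2 + 3*k - 4.
Set up (2)·f(k+1) − (1)·f(k) − (k**2 + 3*k - 4) = 0.
d = 2 from the (0,0,2) case.
Solve for f: f(k) = k**2 - k - 4 (degree 2 ≤ 2).
Certificate R = B(k−1)f/C = (k**2 - k - 4)/((k - 1)*(k + 4)) gives s_k = 2**k*(k**2 - k - 4).
Check: Δs_k = 2**k*(k**2 + 3*k - 4). ✓
Σ_(k=2)^n t_k = s_(n+1) − s_(2) = (2**(n + 1)*(n**2 + n - 4)) − (-8), i.e. 2*2**n*n**2 + 2*2**n*n - 8*2**n + 8.

S(n) = 2*2**n*n**2 + 2*2**n*n - 8*2**n + 8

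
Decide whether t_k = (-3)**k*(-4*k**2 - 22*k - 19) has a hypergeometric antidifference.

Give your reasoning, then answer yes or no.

Ratio r(k) = 3*(-4*k**2 - 30*k - 45)/(4*k**2 + 22*k + 19).
Gosper form: A/B · C(k+1)/C(k) with A=-3, B=1, C=k**2 + 11*k/2 + 19/4.
Key eq: (-3)·f(k+1) = (1)·f(k) + (k**2 + 11*k/2 + 19/4).
From deg A=0, deg B=0, deg C=2: d=2.
Solving with deg f ≤ 2: f(k) = -(k**2 + 4*k + 1)/4.
Get s_k = R·t_k = (-3)**k*(k**2 + 4*k + 1) with R(k) = B(k−1)f(k)/C(k) = -(k**2 + 4*k + 1)/(4*k**2 + 22*k + 19).
Verify: (-3)**k*(-4*k**2 - 22*k - 19) matches t_k.

Yes. s_k = (-3)**k*(k**2 + 4*k + 1).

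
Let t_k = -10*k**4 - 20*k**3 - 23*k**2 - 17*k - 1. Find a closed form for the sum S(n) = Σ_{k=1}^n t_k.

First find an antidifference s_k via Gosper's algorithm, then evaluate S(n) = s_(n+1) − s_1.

S(n) = n*(-2*n**4 - 10*n**3 - 21*n**2 - 25*n - 13)

The ratio is (10*k**4 + 60*k**3 + 143*k**2 + 163*k + 71)/(10*k**4 + 20*k**3 + 23*k**2 + 17*k + 1).
So A=1 and B=1, with C=k**4 + 2*k**3 + 23*k**2/10 + 17*k/10 + 1/10.
Solve (1)·f(k+1) − (1)·f(k) = k**4 + 2*k**3 + 23*k**2/10 + 17*k/10 + 1/10.
From deg A=0, deg B=0, deg C=4: d=5.
Coefficient equations give f(k) = k*(2*k**4 + k**2 + 2*k - 4)/10.
Then R = B(k−1)f/C = k*(2*k**4 + k**2 + 2*k - 4)/(10*k**4 + 20*k**3 + 23*k**2 + 17*k + 1), so s_k = R(k)·t_k = k*(-2*k**4 - k**2 - 2*k + 4).
Verify: -10*k**4 - 20*k**3 - 23*k**2 - 17*k - 1 matches t_k.
s_(n+1) = -2*n**5 - 10*n**4 - 21*n**3 - 25*n**2 - 13*n - 1 and s_(1) = -1, so S(n) = n*(-2*n**4 - 10*n**3 - 21*n**2 - 25*n - 13).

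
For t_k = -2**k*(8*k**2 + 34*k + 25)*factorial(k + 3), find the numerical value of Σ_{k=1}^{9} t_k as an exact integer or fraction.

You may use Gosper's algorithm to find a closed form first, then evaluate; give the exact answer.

Step 1: r(k) = 2*(8*k**3 + 82*k**2 + 267*k + 268)/(8*k**2 + 34*k + 25).
Normal form (A,B,C) = (2*k + 8, 1, k**2 + 17*k/4 + 25/8).
Set up (2*k + 8)·f(k+1) − (1)·f(k) − (k**2 + 17*k/4 + 25/8) = 0.
d = 1 from the (1,0,2) case.
Coefficient equations give f(k) = (4*k - 1)/8.
Get s_k = R·t_k = -2**k*(4*k - 1)*factorial(k + 3) with R(k) = B(k−1)f(k)/C(k) = (4*k - 1)/(8*k**2 + 34*k + 25).
Verify: -2**k*(8*k**2 + 34*k + 25)*factorial(k + 3) matches t_k.
Sum = s_(10) − s_(1); s_(10) = -248682302668800, s_(1) = -144 ⇒ -248682302668656.

Σ = -248682302668656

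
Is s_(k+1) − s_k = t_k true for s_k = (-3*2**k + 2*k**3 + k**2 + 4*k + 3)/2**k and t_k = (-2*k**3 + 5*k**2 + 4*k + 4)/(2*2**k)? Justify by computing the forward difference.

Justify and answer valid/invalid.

Valid: the claim telescopes to t_k.

s_(k+1) = (-6*2**k + 2*k**3 + 7*k**2 + 12*k + 10)/(2*2**k)
s_(k+1) − s_k = (-2*k**3 + 5*k**2 + 4*k + 4)/(2*2**k)
(s_(k+1) − s_k) − t_k = 0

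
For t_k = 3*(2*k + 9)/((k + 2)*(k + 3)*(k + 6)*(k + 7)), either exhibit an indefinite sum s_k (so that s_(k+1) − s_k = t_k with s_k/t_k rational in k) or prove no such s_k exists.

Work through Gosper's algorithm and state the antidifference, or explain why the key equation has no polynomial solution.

r(k) = (k + 2)*(k + 6)*(2*k + 11)/((k + 4)*(k + 8)*(2*k + 9)) after simplifying.
Normal form (A,B,C) = (k + 2, k + 8, k**3 + 27*k**2/2 + 121*k/2 + 90).
Need (k + 2)·f(k+1) − (k + 7)·f(k) = k**3 + 27*k**2/2 + 121*k/2 + 90.
d = 5 from the (1,1,3) case.
Match coefficients ⇒ f(k) = k*(k + 3)*(k + 4)*(k + 5)*(k + 8)/24.
Get s_k = R·t_k = k*(k + 8)/(4*(k**2 + 8*k + 12)) with R(k) = B(k−1)f(k)/C(k) = k*(k + 3)*(k + 7)*(k + 8)/(12*(2*k + 9)).
Δs = 3*(2*k + 9)/(k**4 + 18*k**3 + 113*k**2 + 288*k + 252), as required.

s_k = k*(k + 8)/(4*(k**2 + 8*k + 12))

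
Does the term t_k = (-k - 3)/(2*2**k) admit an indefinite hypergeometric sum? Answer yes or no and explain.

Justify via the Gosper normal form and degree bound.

Compute t_(k+1)/t_k: get (k + 4)/(2*(k + 3)).
Gosper form: A/B · C(k+1)/C(k) with A=1/2, B=1, C=k + 3.
Need (1/2)·f(k+1) − (1)·f(k) = k + 3.
d = 1 from the (0,0,1) case.
Coefficient equations give f(k) = -2*(k + 4).
Certificate R = B(k−1)f/C = -2*(k + 4)/(k + 3) gives s_k = (k + 4)/2**k.
s_(k+1) − s_k = (-k - 3)/(2*2**k) = t_k.

Yes. s_k = (k + 4)/2**k.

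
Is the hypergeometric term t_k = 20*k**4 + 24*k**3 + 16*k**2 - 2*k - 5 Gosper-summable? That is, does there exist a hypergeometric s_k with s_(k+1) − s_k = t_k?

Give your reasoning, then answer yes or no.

Yes. s_k = k*(4*k**4 - 4*k**3 - 3*k - 2).

t_(k+1)/t_k = (20*k**4 + 104*k**3 + 208*k**2 + 182*k + 53)/(20*k**4 + 24*k**3 + 16*k**2 - 2*k - 5).
Factor: A=1; B=1; C=k**4 + 6*k**3/5 + 4*k**2/5 - k/10 - 1/4.
f must satisfy (1)·f(k+1) − (1)·f(k) = k**4 + 6*k**3/5 + 4*k**2/5 - k/10 - 1/4.
d = 5 from the (0,0,4) case.
Solving with deg f ≤ 5: f(k) = k*(4*k**4 - 4*k**3 - 3*k - 2)/20.
Then R = B(k−1)f/C = k*(4*k**4 - 4*k**3 - 3*k - 2)/(20*k**4 + 24*k**3 + 16*k**2 - 2*k - 5), so s_k = R(k)·t_k = k*(4*k**4 - 4*k**3 - 3*k - 2).
Δs = 20*k**4 + 24*k**3 + 16*k**2 - 2*k - 5, as required.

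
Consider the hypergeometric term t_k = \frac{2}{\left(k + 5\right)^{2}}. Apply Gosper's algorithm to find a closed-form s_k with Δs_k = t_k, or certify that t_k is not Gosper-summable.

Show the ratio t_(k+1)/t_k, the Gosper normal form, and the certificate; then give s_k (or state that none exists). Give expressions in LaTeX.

Compute t_(k+1)/t_k: get (k + 5)**2/(k + 6)**2.
A = k**2 + 10*k + 25, B = k**2 + 12*k + 36, C = 1.
Need (k**2 + 10*k + 25)·f(k+1) − (k**2 + 10*k + 25)·f(k) = 1.
Degrees (2,2,0) ⇒ d ≤ 0.
Generic f = c0 gives residual -1; -1 = 0 cannot hold, so t_k is not Gosper-summable.

no hypergeometric antidifference exists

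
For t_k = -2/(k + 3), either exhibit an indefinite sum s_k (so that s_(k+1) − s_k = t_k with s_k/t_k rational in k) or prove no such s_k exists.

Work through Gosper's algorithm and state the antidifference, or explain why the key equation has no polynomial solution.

not Gosper-summable; s_k does not exist

r(k) = (k + 3)/(k + 4) after simplifying.
A = k + 3, B = k + 4, C = 1.
Solve (k + 3)·f(k+1) − (k + 3)·f(k) = 1.
deg f ≤ 0 (via 1,1,0).
Put f(k) = c0: A·f(k+1) − B(k−1)·f(k) − C = -1; need -1 = 0 — inconsistent ⇒ no f, not summable.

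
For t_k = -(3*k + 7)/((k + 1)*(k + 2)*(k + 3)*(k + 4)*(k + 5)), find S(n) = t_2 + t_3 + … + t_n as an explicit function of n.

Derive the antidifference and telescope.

S(n) = (-n**3 - 11*n**2 - 38*n + 50)/(90*(n**3 + 11*n**2 + 38*n + 40))

The ratio is (k + 1)*(3*k + 10)/((k + 6)*(3*k + 7)).
Gosper form: A/B · C(k+1)/C(k) with A=k + 1, B=k + 6, C=k + 7/3.
Key eq: (k + 1)·f(k+1) = (k + 5)·f(k) + (k + 7/3).
deg f ≤ 4 (via 1,1,1).
Match coefficients ⇒ f(k) = k*(k + 2)*(k**2 + 8*k + 19)/36.
R(k) = B(k−1)·f(k)/C(k) = k*(k + 2)*(k + 5)*(k**2 + 8*k + 19)/(12*(3*k + 7)); s_k = R·t_k = k*(-k**2 - 8*k - 19)/(12*(k**3 + 8*k**2 + 19*k + 12)).
Δs = (-3*k - 7)/(k**5 + 15*k**4 + 85*k**3 + 225*k**2 + 274*k + 120), as required.
Telescope: S(n) = s_(n+1) − s_(2) = (-n**3 - 11*n**2 - 38*n - 28)/(12*(n**3 + 11*n**2 + 38*n + 40)) − (-13/180) = (-n**3 - 11*n**2 - 38*n + 50)/(90*(n**3 + 11*n**2 + 38*n + 40)).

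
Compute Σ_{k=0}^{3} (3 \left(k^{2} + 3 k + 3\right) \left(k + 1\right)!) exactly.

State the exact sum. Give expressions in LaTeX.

Σ = 1797

Ratio r(k) = (k + 2)*(3*k + (k + 1)**2 + 6)/(k**2 + 3*k + 3).
Normal form (A,B,C) = (k + 2, 1, k**2 + 3*k + 3).
Key eq: (k + 2)·f(k+1) = (1)·f(k) + (k**2 + 3*k + 3).
From deg A=1, deg B=0, deg C=2: d=1.
Solving with deg f ≤ 1: f(k) = k + 1.
So s_k = (B(k−1)f/C)·t_k = ((k + 1)/(k**2 + 3*k + 3))·t_k = 3*(k + 1)*factorial(k + 1).
Verify: 3*(k**2 + 3*k + 3)*factorial(k + 1) matches t_k.
Evaluate s at k=4 and k=0: 1800 and 3; difference 1797.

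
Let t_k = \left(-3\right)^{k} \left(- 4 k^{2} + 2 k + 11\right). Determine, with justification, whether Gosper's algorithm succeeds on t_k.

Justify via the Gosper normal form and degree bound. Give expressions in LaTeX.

r(k) = 3*(-4*k**2 - 6*k + 9)/(4*k**2 - 2*k - 11) after simplifying.
Factor: A=-3; B=1; C=k**2 - k/2 - 11/4.
Set up (-3)·f(k+1) − (1)·f(k) − (k**2 - k/2 - 11/4) = 0.
Degrees (0,0,2) ⇒ d ≤ 2.
Solve for f: f(k) = -(k**2 - 2*k - 2)/4 (degree 2 ≤ 2).
Certificate R = B(k−1)f/C = -(k**2 - 2*k - 2)/(4*k**2 - 2*k - 11) gives s_k = (-3)**k*(k**2 - 2*k - 2).
Δs = (-3)**k*(-4*k**2 + 2*k + 11), as required.

Yes. s_k = \left(-3\right)^{k} \left(k^{2} - 2 k - 2\right).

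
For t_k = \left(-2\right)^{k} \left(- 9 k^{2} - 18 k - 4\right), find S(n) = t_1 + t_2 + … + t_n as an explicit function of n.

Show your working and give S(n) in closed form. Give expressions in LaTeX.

r(k) = 2*(-9*k**2 - 36*k - 31)/(9*k**2 + 18*k + 4) after simplifying.
A = -2, B = 1, C = k**2 + 2*k + 4/9.
Set up (-2)·f(k+1) − (1)·f(k) − (k**2 + 2*k + 4/9) = 0.
Degrees (0,0,2) ⇒ d ≤ 2.
Solving with deg f ≤ 2: f(k) = -(3*k**2 + 2*k - 2)/9.
Get s_k = R·t_k = (-2)**k*(3*k**2 + 2*k - 2) with R(k) = B(k−1)f(k)/C(k) = -(3*k**2 + 2*k - 2)/(9*k**2 + 18*k + 4).
Δs = (-2)**k*(-9*k**2 - 18*k - 4), as required.
Evaluate: s_(n+1) = (-2)**(n + 1)*(3*n**2 + 8*n + 3); subtract s_(1) = -6 ⇒ S(n) = -6*(-2)**n*n**2 - 16*(-2)**n*n - 6*(-2)**n + 6.

S(n) = - 6 \left(-2\right)^{n} n^{2} - 16 \left(-2\right)^{n} n - 6 \left(-2\right)^{n} + 6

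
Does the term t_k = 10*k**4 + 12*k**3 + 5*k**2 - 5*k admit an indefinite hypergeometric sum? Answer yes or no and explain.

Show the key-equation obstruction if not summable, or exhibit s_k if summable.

Compute t_(k+1)/t_k: get (10*k**4 + 52*k**3 + 101*k**2 + 81*k + 22)/(k*(10*k**3 + 12*k**2 + 5*k - 5)).
Factor: A=1; B=1; C=k**4 + 6*k**3/5 + k**2/2 - k/2.
Set up (1)·f(k+1) − (1)·f(k) − (k**4 + 6*k**3/5 + k**2/2 - k/2) = 0.
d = 5 from the (0,0,4) case.
Match coefficients ⇒ f(k) = k*(k - 1)*(2*k**3 - k - 3)/10.
Then R = B(k−1)f/C = (k - 1)*(2*k**3 - k - 3)/(10*k**3 + 12*k**2 + 5*k - 5), so s_k = R(k)·t_k = k*(2*k**4 - 2*k**3 - k**2 - 2*k + 3).
s_(k+1) − s_k = k*(10*k**3 + 12*k**2 + 5*k - 5) = t_k.

Yes. s_k = k*(2*k**4 - 2*k**3 - k**2 - 2*k + 3).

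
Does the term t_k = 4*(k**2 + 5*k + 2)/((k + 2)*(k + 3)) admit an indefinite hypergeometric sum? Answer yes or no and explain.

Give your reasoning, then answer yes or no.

Yes. s_k = 4*k**2/(k + 2).

r(k) = (k + 2)*(5*k + (k + 1)**2 + 7)/((k + 4)*(k**2 + 5*k + 2)) after simplifying.
Factor: A=k + 2; B=k + 4; C=k**2 + 5*k + 2.
Set up (k + 2)·f(k+1) − (k + 3)·f(k) − (k**2 + 5*k + 2) = 0.
From deg A=1, deg B=1, deg C=2: d=2.
Solve for f: f(k) = k**2 (degree 2 ≤ 2).
R(k) = B(k−1)·f(k)/C(k) = k**2*(k + 3)/(k**2 + 5*k + 2); s_k = R·t_k = 4*k**2/(k + 2).
Check: Δs_k = 4*(k**2 + 5*k + 2)/(k**2 + 5*k + 6). ✓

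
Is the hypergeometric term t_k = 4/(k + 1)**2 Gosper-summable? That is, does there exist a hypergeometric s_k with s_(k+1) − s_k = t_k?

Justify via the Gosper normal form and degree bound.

No — key equation has no polynomial f.

r(k) = (k + 1)**2/(k + 2)**2 after simplifying.
Take A(k)=k**2 + 2*k + 1, B(k)=k**2 + 4*k + 4, C(k)=1.
Set up (k**2 + 2*k + 1)·f(k+1) − (k**2 + 2*k + 1)·f(k) − (1) = 0.
d = 0 from the (2,2,0) case.
Generic f = c0 gives residual -1; -1 = 0 cannot hold, so t_k is not Gosper-summable.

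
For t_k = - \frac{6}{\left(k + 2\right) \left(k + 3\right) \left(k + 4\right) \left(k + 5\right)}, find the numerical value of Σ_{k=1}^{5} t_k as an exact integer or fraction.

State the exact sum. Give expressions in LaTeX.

Σ = -11/360

Step 1: r(k) = (k + 2)/(k + 6).
Factor: A=k + 2; B=k + 6; C=1.
Solve (k + 2)·f(k+1) − (k + 5)·f(k) = 1.
From deg A=1, deg B=1, deg C=0: d=3.
Solving with deg f ≤ 3: f(k) = k*(k**2 + 9*k + 26)/72.
R(k) = B(k−1)·f(k)/C(k) = k*(k + 5)*(k**2 + 9*k + 26)/72; s_k = R·t_k = k*(-k**2 - 9*k - 26)/(12*(k + 2)*(k + 3)*(k + 4)).
s_(k+1) − s_k = -6/(k**4 + 14*k**3 + 71*k**2 + 154*k + 120) = t_k.
Telescoping: Σ = s_(6) − s_(1) = -29/360 − (-1/20) = -11/360.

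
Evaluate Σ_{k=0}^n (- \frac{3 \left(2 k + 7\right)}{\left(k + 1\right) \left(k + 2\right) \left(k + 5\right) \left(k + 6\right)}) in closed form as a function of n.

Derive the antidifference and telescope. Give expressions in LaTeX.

t_(k+1)/t_k = (k + 1)*(k + 5)*(2*k + 9)/((k + 3)*(k + 7)*(2*k + 7)).
So A=k + 1 and B=k + 7, with C=k**3 + 21*k**2/2 + 73*k/2 + 42.
Solve (k + 1)·f(k+1) − (k + 6)·f(k) = k**3 + 21*k**2/2 + 73*k/2 + 42.
deg f ≤ 5 (via 1,1,3).
Solve for f: f(k) = k*(k + 2)*(k + 3)*(k + 4)*(k + 6)/10 (degree 5 ≤ 5).
Certificate R = B(k−1)f/C = k*(k + 2)*(k + 6)**2/(5*(2*k + 7)) gives s_k = 3*k*(-k - 6)/(5*(k**2 + 6*k + 5)).
Δs = 3*(-2*k - 7)/(k**4 + 14*k**3 + 65*k**2 + 112*k + 60), as required.
s_(n+1) = 3*(-n**2 - 8*n - 7)/(5*(n**2 + 8*n + 12)) and s_(0) = 0, so S(n) = 3*(-n**2 - 8*n - 7)/(5*(n**2 + 8*n + 12)).

S(n) = \frac{3 \left(- n^{2} - 8 n - 7\right)}{5 \left(n^{2} + 8 n + 12\right)}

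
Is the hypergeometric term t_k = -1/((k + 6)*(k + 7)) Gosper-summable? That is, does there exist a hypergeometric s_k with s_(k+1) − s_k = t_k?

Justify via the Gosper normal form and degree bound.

Compute t_(k+1)/t_k: get (k + 6)/(k + 8).
A = k + 6, B = k + 8, C = 1.
Key eq: (k + 6)·f(k+1) = (k + 7)·f(k) + (1).
Bound: deg f ≤ 1.
Solve for f: f(k) = k/6 (degree 1 ≤ 1).
So s_k = (B(k−1)f/C)·t_k = (k*(k + 7)/6)·t_k = -k/(6*k + 36).
s_(k+1) − s_k = -1/(k**2 + 13*k + 42) = t_k.

Yes. s_k = -k/(6*k + 36).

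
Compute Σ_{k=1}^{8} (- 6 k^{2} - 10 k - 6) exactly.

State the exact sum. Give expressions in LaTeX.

Σ = -1632

Ratio r(k) = (3*k**2 + 11*k + 11)/(3*k**2 + 5*k + 3).
So A=1 and B=1, with C=k**2 + 5*k/3 + 1.
Key eq: (1)·f(k+1) = (1)·f(k) + (k**2 + 5*k/3 + 1).
Bound: deg f ≤ 3.
Coefficient equations give f(k) = k*(k**2 + k + 1)/3.
Then R = B(k−1)f/C = k*(k**2 + k + 1)/(3*k**2 + 5*k + 3), so s_k = R(k)·t_k = 2*k*(-k**2 - k - 1).
Check: Δs_k = -6*k**2 - 10*k - 6. ✓
Σ_(k=1)^(8) t_k = s_(9) − s_(1) = -1638 − (-6) = -1632.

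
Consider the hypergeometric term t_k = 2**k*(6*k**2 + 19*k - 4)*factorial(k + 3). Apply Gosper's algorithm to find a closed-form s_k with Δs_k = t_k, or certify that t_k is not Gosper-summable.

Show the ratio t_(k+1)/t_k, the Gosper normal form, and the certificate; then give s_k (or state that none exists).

Ratio r(k) = 2*(6*k**3 + 55*k**2 + 145*k + 84)/(6*k**2 + 19*k - 4).
Normal form (A,B,C) = (2*k + 8, 1, k**2 + 19*k/6 - 2/3).
Solve (2*k + 8)·f(k+1) − (1)·f(k) = k**2 + 19*k/6 - 2/3.
deg f ≤ 1 (via 1,0,2).
Match coefficients ⇒ f(k) = (3*k - 4)/6.
Certificate R = B(k−1)f/C = (3*k - 4)/(6*k**2 + 19*k - 4) gives s_k = 2**k*(3*k - 4)*factorial(k + 3).
Δs = 2**k*(6*k**2 + 19*k - 4)*factorial(k + 3), as required.

s_k = 2**k*(3*k - 4)*factorial(k + 3)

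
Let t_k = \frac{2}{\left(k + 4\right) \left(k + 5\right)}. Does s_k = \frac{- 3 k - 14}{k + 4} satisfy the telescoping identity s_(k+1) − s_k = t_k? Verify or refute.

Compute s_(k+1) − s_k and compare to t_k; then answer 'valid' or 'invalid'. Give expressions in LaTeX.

s_(k+1) = (-3*k - 17)/(k + 5)
s_(k+1) − s_k = 2/(k**2 + 9*k + 20)
(s_(k+1) − s_k) − t_k = 0

Valid: the claim telescopes to t_k.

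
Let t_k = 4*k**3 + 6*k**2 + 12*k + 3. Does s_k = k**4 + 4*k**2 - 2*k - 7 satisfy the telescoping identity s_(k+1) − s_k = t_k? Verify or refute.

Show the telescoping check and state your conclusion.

s_(k+1) = -2*k + (k + 1)**4 + 4*(k + 1)**2 - 9
s_(k+1) − s_k = 4*k**3 + 6*k**2 + 12*k + 3
(s_(k+1) − s_k) − t_k = 0

Valid: the claim telescopes to t_k.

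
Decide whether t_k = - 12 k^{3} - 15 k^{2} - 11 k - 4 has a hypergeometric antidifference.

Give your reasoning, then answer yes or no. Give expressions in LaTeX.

Yes. s_k = k \left(- 3 k^{3} + k^{2} - k - 1\right).

Ratio r(k) = (12*k**3 + 51*k**2 + 77*k + 42)/(12*k**3 + 15*k**2 + 11*k + 4).
Factor: A=1; B=1; C=k**3 + 5*k**2/4 + 11*k/12 + 1/3.
Set up (1)·f(k+1) − (1)·f(k) − (k**3 + 5*k**2/4 + 11*k/12 + 1/3) = 0.
deg f ≤ 4 (via 0,0,3).
Match coefficients ⇒ f(k) = k*(3*k**3 - k**2 + k + 1)/12.
Certificate R = B(k−1)f/C = k*(3*k**3 - k**2 + k + 1)/(12*k**3 + 15*k**2 + 11*k + 4) gives s_k = k*(-3*k**3 + k**2 - k - 1).
Verify: -12*k**3 - 15*k**2 - 11*k - 4 matches t_k.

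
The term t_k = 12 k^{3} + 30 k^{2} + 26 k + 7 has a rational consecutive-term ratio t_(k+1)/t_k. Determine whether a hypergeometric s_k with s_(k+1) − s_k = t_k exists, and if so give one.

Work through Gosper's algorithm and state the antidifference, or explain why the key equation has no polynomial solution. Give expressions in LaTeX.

The ratio is (12*k**3 + 66*k**2 + 122*k + 75)/(12*k**3 + 30*k**2 + 26*k + 7).
Take A(k)=1, B(k)=1, C(k)=k**3 + 5*k**2/2 + 13*k/6 + 7/12.
Solve (1)·f(k+1) − (1)·f(k) = k**3 + 5*k**2/2 + 13*k/6 + 7/12.
Bound: deg f ≤ 4.
Match coefficients ⇒ f(k) = k*(3*k**3 + 4*k**2 + k - 1)/12.
Then R = B(k−1)f/C = k*(3*k**3 + 4*k**2 + k - 1)/((2*k + 1)*(6*k**2 + 12*k + 7)), so s_k = R(k)·t_k = k*(3*k**3 + 4*k**2 + k - 1).
Δs = 12*k**3 + 30*k**2 + 26*k + 7, as required.

s_k = k \left(3 k^{3} + 4 k^{2} + k - 1\right)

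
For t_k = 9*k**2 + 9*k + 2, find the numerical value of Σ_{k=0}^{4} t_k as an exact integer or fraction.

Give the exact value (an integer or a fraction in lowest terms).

Σ = 370

t_(k+1)/t_k = (9*k**2 + 27*k + 20)/(9*k**2 + 9*k + 2).
A = 1, B = 1, C = k**2 + k + 2/9.
Need (1)·f(k+1) − (1)·f(k) = k**2 + k + 2/9.
Degrees (0,0,2) ⇒ d ≤ 3.
Match coefficients ⇒ f(k) = k*(3*k**2 - 1)/9.
So s_k = (B(k−1)f/C)·t_k = (k*(3*k**2 - 1)/((3*k + 1)*(3*k + 2)))·t_k = 3*k**3 - k.
Check: Δs_k = 9*k**2 + 9*k + 2. ✓
Evaluate s at k=5 and k=0: 370 and 0; difference 370.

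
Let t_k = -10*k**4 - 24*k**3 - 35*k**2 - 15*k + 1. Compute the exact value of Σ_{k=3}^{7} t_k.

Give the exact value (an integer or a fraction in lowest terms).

Step 1: r(k) = (10*k**4 + 64*k**3 + 167*k**2 + 197*k + 83)/(10*k**4 + 24*k**3 + 35*k**2 + 15*k - 1).
Take A(k)=1, B(k)=1, C(k)=k**4 + 12*k**3/5 + 7*k**2/2 + 3*k/2 - 1/10.
Set up (1)·f(k+1) − (1)·f(k) − (k**4 + 12*k**3/5 + 7*k**2/2 + 3*k/2 - 1/10) = 0.
From deg A=0, deg B=0, deg C=4: d=5.
Coefficient equations give f(k) = k*(2*k**4 + k**3 + 3*k**2 - 4*k - 3)/10.
Get s_k = R·t_k = k*(-2*k**4 - k**3 - 3*k**2 + 4*k + 3) with R(k) = B(k−1)f(k)/C(k) = k*(2*k**4 + k**3 + 3*k**2 - 4*k - 3)/(10*k**4 + 24*k**3 + 35*k**2 + 15*k - 1).
Check: Δs_k = -10*k**4 - 24*k**3 - 35*k**2 - 15*k + 1. ✓
Evaluate s at k=8 and k=3: -70888 and -603; difference -70285.

Σ = -70285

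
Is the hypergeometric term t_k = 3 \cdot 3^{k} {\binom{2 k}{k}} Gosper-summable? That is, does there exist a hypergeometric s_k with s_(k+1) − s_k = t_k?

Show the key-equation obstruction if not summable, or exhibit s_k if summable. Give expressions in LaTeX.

No — key equation has no polynomial f.

t_(k+1)/t_k = 6*(2*k + 1)/(k + 1).
Normal form (A,B,C) = (12*k + 6, k + 1, 1).
Solve (12*k + 6)·f(k+1) − (k)·f(k) = 1.
d = -1 from the (1,1,0) case.
Negative degree bound (-1): no f exists, t_k not Gosper-summable.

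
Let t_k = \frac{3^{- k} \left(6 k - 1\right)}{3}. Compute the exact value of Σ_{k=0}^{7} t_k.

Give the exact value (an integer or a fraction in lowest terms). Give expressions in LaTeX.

Σ = 6536/6561

Ratio r(k) = (6*k + 5)/(3*(6*k - 1)).
Normal form (A,B,C) = (1/3, 1, k - 1/6).
Set up (1/3)·f(k+1) − (1)·f(k) − (k - 1/6) = 0.
Degrees (0,0,1) ⇒ d ≤ 1.
Solve for f: f(k) = -(3*k + 1)/2 (degree 1 ≤ 1).
R(k) = B(k−1)·f(k)/C(k) = -3*(3*k + 1)/(6*k - 1); s_k = R·t_k = (-3*k - 1)/3**k.
s_(k+1) − s_k = (6*k - 1)/(3*3**k) = t_k.
Sum = s_(8) − s_(0); s_(8) = -25/6561, s_(0) = -1 ⇒ 6536/6561.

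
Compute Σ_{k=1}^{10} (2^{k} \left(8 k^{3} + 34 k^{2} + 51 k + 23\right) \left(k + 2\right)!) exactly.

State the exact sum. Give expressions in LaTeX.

Σ = 6044892895641552

r(k) = 2*(8*k**4 + 82*k**3 + 317*k**2 + 545*k + 348)/(8*k**3 + 34*k**2 + 51*k + 23) after simplifying.
So A=2*k + 6 and B=1, with C=k**3 + 17*k**2/4 + 51*k/8 + 23/8.
Key eq: (2*k + 6)·f(k+1) = (1)·f(k) + (k**3 + 17*k**2/4 + 51*k/8 + 23/8).
From deg A=1, deg B=0, deg C=3: d=2.
Solving with deg f ≤ 2: f(k) = (4*k**2 - k + 1)/8.
Get s_k = R·t_k = 2**k*(4*k**2 - k + 1)*factorial(k + 2) with R(k) = B(k−1)f(k)/C(k) = (4*k**2 - k + 1)/(8*k**3 + 34*k**2 + 51*k + 23).
s_(k+1) − s_k = 2**k*(8*k**3 + 34*k**2 + 51*k + 23)*factorial(k + 2) = t_k.
Evaluate s at k=11 and k=1: 6044892895641600 and 48; difference 6044892895641552.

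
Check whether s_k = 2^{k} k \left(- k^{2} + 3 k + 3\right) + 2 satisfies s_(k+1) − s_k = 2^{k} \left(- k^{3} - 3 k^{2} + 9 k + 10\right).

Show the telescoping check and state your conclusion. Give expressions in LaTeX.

s_(k+1) = 2*2**k*(k + 1)*(3*k - (k + 1)**2 + 6) + 2
s_(k+1) − s_k = 2**k*(-k**3 - 3*k**2 + 9*k + 10)
(s_(k+1) − s_k) − t_k = 0

Valid — Δs_k = t_k.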